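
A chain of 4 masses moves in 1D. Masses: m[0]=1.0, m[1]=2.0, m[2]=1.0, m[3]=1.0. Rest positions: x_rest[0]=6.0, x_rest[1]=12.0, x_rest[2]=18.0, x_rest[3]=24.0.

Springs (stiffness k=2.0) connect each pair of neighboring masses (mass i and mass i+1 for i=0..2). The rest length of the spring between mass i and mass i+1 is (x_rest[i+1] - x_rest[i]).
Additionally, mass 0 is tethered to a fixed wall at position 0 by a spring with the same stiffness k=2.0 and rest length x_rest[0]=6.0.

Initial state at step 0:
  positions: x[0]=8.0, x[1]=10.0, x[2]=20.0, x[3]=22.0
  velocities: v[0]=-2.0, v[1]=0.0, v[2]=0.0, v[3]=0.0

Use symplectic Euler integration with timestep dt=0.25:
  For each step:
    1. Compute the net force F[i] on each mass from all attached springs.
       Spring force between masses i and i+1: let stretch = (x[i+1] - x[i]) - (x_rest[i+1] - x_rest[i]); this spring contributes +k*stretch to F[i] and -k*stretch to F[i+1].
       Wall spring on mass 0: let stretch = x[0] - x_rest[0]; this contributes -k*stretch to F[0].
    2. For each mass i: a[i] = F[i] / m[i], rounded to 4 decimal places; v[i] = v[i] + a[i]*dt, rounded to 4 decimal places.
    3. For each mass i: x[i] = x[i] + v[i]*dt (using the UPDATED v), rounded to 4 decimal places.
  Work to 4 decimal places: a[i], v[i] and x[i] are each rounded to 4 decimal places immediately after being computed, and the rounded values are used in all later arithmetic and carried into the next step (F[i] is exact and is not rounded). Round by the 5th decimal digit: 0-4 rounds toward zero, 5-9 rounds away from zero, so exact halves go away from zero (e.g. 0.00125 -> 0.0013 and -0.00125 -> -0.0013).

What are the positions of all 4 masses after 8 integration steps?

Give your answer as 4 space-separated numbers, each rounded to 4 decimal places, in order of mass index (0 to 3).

Step 0: x=[8.0000 10.0000 20.0000 22.0000] v=[-2.0000 0.0000 0.0000 0.0000]
Step 1: x=[6.7500 10.5000 19.0000 22.5000] v=[-5.0000 2.0000 -4.0000 2.0000]
Step 2: x=[5.1250 11.2969 17.3750 23.3125] v=[-6.5000 3.1875 -6.5000 3.2500]
Step 3: x=[3.6309 12.0879 15.7324 24.1328] v=[-5.9766 3.1641 -6.5703 3.2813]
Step 4: x=[2.7400 12.5782 14.6843 24.6531] v=[-3.5636 1.9610 -4.1924 2.0811]
Step 5: x=[2.7364 12.5852 14.6190 24.6773] v=[-0.0145 0.0280 -0.2611 0.0967]
Step 6: x=[3.6218 12.1038 15.5568 24.1942] v=[3.5417 -1.9258 3.7512 -1.9325]
Step 7: x=[5.1148 11.3080 17.1427 23.3814] v=[5.9718 -3.1831 6.3434 -3.2512]
Step 8: x=[6.7426 10.4898 18.7791 22.5388] v=[6.5110 -3.2727 6.5454 -3.3706]

Answer: 6.7426 10.4898 18.7791 22.5388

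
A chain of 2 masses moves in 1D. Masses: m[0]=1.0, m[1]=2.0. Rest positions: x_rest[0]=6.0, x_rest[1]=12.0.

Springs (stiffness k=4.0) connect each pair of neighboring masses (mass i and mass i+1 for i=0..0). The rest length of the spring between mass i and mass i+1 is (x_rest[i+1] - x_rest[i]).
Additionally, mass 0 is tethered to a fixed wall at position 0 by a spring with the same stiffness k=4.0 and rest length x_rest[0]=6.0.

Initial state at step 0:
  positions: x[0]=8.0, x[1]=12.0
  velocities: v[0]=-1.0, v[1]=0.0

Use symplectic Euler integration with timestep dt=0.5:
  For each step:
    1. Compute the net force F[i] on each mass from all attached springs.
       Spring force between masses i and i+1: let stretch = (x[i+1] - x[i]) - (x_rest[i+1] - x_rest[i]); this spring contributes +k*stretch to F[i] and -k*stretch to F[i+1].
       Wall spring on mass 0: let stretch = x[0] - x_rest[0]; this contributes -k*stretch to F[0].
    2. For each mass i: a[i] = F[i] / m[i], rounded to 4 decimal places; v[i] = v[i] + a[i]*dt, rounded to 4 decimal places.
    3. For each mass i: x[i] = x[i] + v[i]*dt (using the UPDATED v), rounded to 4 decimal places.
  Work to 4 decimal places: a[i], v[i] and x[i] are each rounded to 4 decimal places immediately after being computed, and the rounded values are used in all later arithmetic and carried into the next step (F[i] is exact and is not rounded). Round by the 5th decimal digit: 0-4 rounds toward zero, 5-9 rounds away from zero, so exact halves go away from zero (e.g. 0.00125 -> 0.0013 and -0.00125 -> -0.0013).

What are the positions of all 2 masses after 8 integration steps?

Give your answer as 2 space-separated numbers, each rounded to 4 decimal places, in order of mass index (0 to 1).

Answer: 4.4609 12.2461

Derivation:
Step 0: x=[8.0000 12.0000] v=[-1.0000 0.0000]
Step 1: x=[3.5000 13.0000] v=[-9.0000 2.0000]
Step 2: x=[5.0000 12.2500] v=[3.0000 -1.5000]
Step 3: x=[8.7500 10.8750] v=[7.5000 -2.7500]
Step 4: x=[5.8750 11.4375] v=[-5.7500 1.1250]
Step 5: x=[2.6875 12.2188] v=[-6.3750 1.5625]
Step 6: x=[6.3438 11.2344] v=[7.3126 -1.9688]
Step 7: x=[8.5469 10.8047] v=[4.4062 -0.8594]
Step 8: x=[4.4609 12.2461] v=[-8.1720 2.8828]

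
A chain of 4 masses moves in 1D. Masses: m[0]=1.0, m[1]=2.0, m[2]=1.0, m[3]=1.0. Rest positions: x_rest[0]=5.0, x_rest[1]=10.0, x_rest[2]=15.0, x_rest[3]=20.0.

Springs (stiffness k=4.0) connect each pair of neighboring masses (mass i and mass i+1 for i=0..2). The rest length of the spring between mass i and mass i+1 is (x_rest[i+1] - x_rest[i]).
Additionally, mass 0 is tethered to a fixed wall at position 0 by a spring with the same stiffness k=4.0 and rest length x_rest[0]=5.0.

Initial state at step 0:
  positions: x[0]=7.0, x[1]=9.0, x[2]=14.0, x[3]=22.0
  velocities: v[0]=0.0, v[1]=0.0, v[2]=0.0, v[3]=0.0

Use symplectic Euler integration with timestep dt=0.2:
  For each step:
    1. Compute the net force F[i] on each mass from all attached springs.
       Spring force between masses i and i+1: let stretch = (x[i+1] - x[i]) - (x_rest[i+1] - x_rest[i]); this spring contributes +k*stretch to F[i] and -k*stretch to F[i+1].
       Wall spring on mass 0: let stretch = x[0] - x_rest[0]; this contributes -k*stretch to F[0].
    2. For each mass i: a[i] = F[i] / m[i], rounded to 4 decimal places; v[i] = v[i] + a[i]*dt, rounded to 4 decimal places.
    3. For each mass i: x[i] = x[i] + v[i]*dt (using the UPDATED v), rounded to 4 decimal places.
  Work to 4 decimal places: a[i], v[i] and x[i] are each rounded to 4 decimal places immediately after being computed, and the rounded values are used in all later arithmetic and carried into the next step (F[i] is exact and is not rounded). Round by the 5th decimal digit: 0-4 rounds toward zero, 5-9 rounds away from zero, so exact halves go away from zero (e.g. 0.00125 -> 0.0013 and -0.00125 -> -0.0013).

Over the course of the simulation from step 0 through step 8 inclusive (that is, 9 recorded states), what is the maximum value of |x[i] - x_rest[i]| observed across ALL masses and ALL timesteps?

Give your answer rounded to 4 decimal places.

Step 0: x=[7.0000 9.0000 14.0000 22.0000] v=[0.0000 0.0000 0.0000 0.0000]
Step 1: x=[6.2000 9.2400 14.4800 21.5200] v=[-4.0000 1.2000 2.4000 -2.4000]
Step 2: x=[4.8944 9.6560 15.2480 20.7136] v=[-6.5280 2.0800 3.8400 -4.0320]
Step 3: x=[3.5676 10.1384 15.9958 19.8327] v=[-6.6342 2.4122 3.7389 -4.4045]
Step 4: x=[2.7213 10.5638 16.4203 19.1379] v=[-4.2316 2.1268 2.1225 -3.4740]
Step 5: x=[2.6944 10.8303 16.3426 18.8083] v=[-0.1346 1.3324 -0.3886 -1.6481]
Step 6: x=[3.5381 10.8869 15.7774 18.8842] v=[4.2186 0.2830 -2.8259 0.3793]
Step 7: x=[4.9915 10.7468 14.9268 19.2630] v=[7.2672 -0.7003 -4.2529 1.8939]
Step 8: x=[6.5671 10.4807 14.1012 19.7480] v=[7.8782 -1.3304 -4.1279 2.4249]
Max displacement = 2.3056

Answer: 2.3056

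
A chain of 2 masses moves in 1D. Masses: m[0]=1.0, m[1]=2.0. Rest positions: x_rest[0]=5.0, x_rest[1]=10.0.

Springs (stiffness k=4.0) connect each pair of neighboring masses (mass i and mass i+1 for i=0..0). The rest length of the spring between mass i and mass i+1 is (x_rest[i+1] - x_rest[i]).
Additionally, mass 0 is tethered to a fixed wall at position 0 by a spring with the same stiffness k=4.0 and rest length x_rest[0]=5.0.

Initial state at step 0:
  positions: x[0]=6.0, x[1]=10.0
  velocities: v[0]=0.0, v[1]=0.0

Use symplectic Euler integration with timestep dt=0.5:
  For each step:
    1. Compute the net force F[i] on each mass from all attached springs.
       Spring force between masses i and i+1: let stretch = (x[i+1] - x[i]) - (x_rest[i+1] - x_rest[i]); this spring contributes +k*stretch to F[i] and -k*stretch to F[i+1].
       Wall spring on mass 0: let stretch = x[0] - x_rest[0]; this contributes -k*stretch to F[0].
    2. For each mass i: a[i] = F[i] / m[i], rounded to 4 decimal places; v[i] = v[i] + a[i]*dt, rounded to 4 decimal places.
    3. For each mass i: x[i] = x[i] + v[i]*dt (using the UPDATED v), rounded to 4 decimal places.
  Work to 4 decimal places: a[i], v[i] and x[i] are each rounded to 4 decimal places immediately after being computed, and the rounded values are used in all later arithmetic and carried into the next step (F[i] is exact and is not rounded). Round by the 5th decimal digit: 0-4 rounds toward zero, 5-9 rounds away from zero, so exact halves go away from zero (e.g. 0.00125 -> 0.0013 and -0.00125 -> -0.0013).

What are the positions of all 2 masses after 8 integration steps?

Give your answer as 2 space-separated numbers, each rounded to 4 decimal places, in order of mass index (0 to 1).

Answer: 4.3828 9.9883

Derivation:
Step 0: x=[6.0000 10.0000] v=[0.0000 0.0000]
Step 1: x=[4.0000 10.5000] v=[-4.0000 1.0000]
Step 2: x=[4.5000 10.2500] v=[1.0000 -0.5000]
Step 3: x=[6.2500 9.6250] v=[3.5000 -1.2500]
Step 4: x=[5.1250 9.8125] v=[-2.2500 0.3750]
Step 5: x=[3.5625 10.1563] v=[-3.1250 0.6875]
Step 6: x=[5.0313 9.7032] v=[2.9376 -0.9063]
Step 7: x=[6.1407 9.4141] v=[2.2188 -0.5782]
Step 8: x=[4.3828 9.9883] v=[-3.5158 1.1484]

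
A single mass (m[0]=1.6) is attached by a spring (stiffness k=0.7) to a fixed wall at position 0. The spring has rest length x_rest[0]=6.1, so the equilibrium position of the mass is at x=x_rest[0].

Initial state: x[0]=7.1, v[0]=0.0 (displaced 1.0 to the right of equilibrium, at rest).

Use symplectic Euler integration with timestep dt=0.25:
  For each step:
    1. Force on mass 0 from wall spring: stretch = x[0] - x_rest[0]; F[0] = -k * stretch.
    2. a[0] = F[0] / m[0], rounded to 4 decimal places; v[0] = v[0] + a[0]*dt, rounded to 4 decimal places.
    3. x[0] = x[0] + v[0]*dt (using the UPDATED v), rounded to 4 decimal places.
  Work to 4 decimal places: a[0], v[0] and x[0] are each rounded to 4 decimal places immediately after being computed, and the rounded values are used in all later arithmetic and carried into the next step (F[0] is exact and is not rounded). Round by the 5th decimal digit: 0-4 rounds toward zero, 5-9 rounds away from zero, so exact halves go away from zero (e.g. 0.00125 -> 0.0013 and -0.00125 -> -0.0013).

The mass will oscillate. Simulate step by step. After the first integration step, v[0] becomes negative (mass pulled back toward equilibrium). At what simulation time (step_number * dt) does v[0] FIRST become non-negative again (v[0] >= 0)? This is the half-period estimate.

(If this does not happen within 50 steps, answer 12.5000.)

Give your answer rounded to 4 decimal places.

Answer: 4.7500

Derivation:
Step 0: x=[7.1000] v=[0.0000]
Step 1: x=[7.0727] v=[-0.1094]
Step 2: x=[7.0188] v=[-0.2158]
Step 3: x=[6.9397] v=[-0.3163]
Step 4: x=[6.8377] v=[-0.4082]
Step 5: x=[6.7155] v=[-0.4889]
Step 6: x=[6.5765] v=[-0.5562]
Step 7: x=[6.4244] v=[-0.6083]
Step 8: x=[6.2635] v=[-0.6438]
Step 9: x=[6.0981] v=[-0.6617]
Step 10: x=[5.9327] v=[-0.6615]
Step 11: x=[5.7719] v=[-0.6432]
Step 12: x=[5.6201] v=[-0.6073]
Step 13: x=[5.4814] v=[-0.5548]
Step 14: x=[5.3596] v=[-0.4872]
Step 15: x=[5.2581] v=[-0.4062]
Step 16: x=[5.1796] v=[-0.3141]
Step 17: x=[5.1263] v=[-0.2134]
Step 18: x=[5.0996] v=[-0.1069]
Step 19: x=[5.1002] v=[0.0025]
First v>=0 after going negative at step 19, time=4.7500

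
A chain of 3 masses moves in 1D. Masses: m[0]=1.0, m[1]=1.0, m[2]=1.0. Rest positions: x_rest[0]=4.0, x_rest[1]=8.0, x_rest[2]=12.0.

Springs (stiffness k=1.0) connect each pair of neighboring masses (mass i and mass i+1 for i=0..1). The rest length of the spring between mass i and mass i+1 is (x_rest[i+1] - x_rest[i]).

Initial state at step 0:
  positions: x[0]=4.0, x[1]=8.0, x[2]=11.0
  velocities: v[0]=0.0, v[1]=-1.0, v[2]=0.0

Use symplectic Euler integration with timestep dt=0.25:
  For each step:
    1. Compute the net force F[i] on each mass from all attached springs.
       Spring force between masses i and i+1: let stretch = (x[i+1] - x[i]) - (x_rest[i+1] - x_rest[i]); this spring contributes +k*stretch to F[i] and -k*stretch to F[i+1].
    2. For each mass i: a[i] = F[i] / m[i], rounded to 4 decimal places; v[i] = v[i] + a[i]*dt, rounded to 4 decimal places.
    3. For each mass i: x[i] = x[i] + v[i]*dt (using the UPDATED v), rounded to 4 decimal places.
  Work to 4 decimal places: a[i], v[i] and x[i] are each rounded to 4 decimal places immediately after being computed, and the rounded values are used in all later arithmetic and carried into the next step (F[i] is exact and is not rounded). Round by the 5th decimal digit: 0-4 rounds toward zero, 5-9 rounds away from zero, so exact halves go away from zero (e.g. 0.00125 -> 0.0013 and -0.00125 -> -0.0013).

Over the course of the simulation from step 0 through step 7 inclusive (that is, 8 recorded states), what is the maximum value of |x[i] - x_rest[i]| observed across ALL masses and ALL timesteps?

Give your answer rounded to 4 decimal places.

Step 0: x=[4.0000 8.0000 11.0000] v=[0.0000 -1.0000 0.0000]
Step 1: x=[4.0000 7.6875 11.0625] v=[0.0000 -1.2500 0.2500]
Step 2: x=[3.9805 7.3555 11.1641] v=[-0.0781 -1.3281 0.4063]
Step 3: x=[3.9219 7.0506 11.2777] v=[-0.2344 -1.2197 0.4542]
Step 4: x=[3.8089 6.8143 11.3771] v=[-0.4522 -0.9451 0.3974]
Step 5: x=[3.6337 6.6754 11.4413] v=[-0.7009 -0.5558 0.2567]
Step 6: x=[3.3986 6.6442 11.4576] v=[-0.9405 -0.1248 0.0652]
Step 7: x=[3.1163 6.7110 11.4231] v=[-1.1291 0.2672 -0.1382]
Max displacement = 1.3558

Answer: 1.3558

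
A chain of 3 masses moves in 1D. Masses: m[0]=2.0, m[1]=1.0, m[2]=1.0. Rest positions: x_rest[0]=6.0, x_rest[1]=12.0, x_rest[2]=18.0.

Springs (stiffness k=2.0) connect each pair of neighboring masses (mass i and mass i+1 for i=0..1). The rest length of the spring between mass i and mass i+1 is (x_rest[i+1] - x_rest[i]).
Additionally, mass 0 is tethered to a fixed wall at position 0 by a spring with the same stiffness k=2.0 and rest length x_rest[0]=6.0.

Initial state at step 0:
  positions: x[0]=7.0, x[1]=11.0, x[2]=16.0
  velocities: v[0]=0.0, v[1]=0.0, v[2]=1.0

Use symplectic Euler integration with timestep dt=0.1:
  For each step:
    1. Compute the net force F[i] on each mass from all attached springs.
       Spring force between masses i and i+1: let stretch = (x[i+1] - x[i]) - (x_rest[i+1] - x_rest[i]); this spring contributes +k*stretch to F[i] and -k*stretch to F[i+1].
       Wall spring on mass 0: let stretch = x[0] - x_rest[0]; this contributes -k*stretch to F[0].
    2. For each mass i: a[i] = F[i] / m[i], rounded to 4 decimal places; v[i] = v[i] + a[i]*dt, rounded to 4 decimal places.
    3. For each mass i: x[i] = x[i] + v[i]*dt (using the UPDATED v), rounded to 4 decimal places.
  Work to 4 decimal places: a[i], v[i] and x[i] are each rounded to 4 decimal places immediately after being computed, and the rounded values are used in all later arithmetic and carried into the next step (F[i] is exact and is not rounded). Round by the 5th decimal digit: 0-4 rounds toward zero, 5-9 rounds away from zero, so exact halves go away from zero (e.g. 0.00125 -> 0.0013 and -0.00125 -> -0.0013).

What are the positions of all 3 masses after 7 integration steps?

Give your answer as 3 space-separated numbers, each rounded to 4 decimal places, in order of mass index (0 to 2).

Answer: 6.2578 11.5430 17.1537

Derivation:
Step 0: x=[7.0000 11.0000 16.0000] v=[0.0000 0.0000 1.0000]
Step 1: x=[6.9700 11.0200 16.1200] v=[-0.3000 0.2000 1.2000]
Step 2: x=[6.9108 11.0610 16.2580] v=[-0.5920 0.4100 1.3800]
Step 3: x=[6.8240 11.1229 16.4121] v=[-0.8681 0.6194 1.5406]
Step 4: x=[6.7119 11.2047 16.5804] v=[-1.1206 0.8175 1.6828]
Step 5: x=[6.5777 11.3041 16.7612] v=[-1.3425 0.9941 1.8077]
Step 6: x=[6.4249 11.4181 16.9528] v=[-1.5276 1.1402 1.9163]
Step 7: x=[6.2578 11.5430 17.1537] v=[-1.6708 1.2485 2.0094]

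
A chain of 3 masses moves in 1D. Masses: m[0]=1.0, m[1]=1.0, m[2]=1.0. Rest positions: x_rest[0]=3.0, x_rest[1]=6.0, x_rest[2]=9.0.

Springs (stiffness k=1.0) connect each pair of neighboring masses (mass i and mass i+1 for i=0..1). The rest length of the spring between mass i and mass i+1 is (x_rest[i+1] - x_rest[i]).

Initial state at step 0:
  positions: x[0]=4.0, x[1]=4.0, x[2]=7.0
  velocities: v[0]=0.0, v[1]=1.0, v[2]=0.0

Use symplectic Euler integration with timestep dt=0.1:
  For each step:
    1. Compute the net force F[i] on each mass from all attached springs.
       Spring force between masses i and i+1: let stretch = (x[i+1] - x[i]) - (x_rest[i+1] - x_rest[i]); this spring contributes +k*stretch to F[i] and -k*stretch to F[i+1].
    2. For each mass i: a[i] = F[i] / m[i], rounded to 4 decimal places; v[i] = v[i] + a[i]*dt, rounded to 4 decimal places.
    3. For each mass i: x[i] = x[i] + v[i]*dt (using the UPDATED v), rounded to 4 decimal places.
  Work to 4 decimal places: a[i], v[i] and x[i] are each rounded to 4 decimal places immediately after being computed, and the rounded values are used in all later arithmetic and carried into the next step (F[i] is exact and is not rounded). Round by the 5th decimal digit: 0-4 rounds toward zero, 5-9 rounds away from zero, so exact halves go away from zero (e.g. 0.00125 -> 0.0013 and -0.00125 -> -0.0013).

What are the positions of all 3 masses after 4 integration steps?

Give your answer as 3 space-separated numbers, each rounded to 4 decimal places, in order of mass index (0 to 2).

Step 0: x=[4.0000 4.0000 7.0000] v=[0.0000 1.0000 0.0000]
Step 1: x=[3.9700 4.1300 7.0000] v=[-0.3000 1.3000 0.0000]
Step 2: x=[3.9116 4.2871 7.0013] v=[-0.5840 1.5710 0.0130]
Step 3: x=[3.8270 4.4676 7.0055] v=[-0.8465 1.8049 0.0416]
Step 4: x=[3.7188 4.6671 7.0143] v=[-1.0824 1.9946 0.0878]

Answer: 3.7188 4.6671 7.0143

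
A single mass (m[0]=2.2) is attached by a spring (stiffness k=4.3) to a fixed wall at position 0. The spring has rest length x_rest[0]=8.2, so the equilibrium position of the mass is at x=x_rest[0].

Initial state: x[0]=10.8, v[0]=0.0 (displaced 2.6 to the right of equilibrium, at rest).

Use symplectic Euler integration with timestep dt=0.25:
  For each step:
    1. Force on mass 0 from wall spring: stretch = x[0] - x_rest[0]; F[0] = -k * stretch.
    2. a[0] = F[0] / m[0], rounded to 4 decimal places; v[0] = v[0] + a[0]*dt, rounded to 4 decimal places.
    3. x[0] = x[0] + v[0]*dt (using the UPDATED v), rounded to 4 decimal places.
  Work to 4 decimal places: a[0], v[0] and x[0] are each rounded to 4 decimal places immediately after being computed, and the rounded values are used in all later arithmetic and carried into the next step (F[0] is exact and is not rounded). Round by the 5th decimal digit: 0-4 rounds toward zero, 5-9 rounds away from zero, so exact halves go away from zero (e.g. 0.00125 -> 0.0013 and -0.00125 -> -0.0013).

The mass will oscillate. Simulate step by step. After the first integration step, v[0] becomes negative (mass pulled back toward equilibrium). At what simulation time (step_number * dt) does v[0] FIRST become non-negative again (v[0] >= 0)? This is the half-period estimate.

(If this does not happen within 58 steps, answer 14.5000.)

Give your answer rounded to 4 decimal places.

Answer: 2.2500

Derivation:
Step 0: x=[10.8000] v=[0.0000]
Step 1: x=[10.4824] v=[-1.2705]
Step 2: x=[9.8860] v=[-2.3858]
Step 3: x=[9.0836] v=[-3.2097]
Step 4: x=[8.1732] v=[-3.6415]
Step 5: x=[7.2661] v=[-3.6284]
Step 6: x=[6.4731] v=[-3.1721]
Step 7: x=[5.8910] v=[-2.3283]
Step 8: x=[5.5910] v=[-1.2001]
Step 9: x=[5.6097] v=[0.0748]
First v>=0 after going negative at step 9, time=2.2500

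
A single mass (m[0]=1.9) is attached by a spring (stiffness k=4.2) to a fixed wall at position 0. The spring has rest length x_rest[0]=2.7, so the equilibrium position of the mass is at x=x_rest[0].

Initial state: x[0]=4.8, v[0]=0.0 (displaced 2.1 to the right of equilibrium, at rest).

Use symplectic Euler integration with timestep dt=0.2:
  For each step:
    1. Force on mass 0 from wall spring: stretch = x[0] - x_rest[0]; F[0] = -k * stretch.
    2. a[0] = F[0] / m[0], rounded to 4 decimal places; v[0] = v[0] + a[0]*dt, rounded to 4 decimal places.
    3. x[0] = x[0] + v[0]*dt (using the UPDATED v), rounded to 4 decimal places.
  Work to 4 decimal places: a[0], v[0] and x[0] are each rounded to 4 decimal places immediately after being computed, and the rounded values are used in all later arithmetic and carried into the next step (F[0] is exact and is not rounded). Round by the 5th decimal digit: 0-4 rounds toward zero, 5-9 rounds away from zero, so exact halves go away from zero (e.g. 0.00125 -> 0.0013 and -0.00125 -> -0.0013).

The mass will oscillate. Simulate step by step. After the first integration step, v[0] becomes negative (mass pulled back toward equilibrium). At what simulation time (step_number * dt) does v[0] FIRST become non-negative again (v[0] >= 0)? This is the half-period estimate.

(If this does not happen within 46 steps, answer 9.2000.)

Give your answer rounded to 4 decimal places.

Step 0: x=[4.8000] v=[0.0000]
Step 1: x=[4.6143] v=[-0.9284]
Step 2: x=[4.2594] v=[-1.7747]
Step 3: x=[3.7666] v=[-2.4641]
Step 4: x=[3.1795] v=[-2.9356]
Step 5: x=[2.5500] v=[-3.1476]
Step 6: x=[1.9337] v=[-3.0813]
Step 7: x=[1.3852] v=[-2.7425]
Step 8: x=[0.9530] v=[-2.1612]
Step 9: x=[0.6752] v=[-1.3888]
Step 10: x=[0.5765] v=[-0.4936]
Step 11: x=[0.6655] v=[0.4452]
First v>=0 after going negative at step 11, time=2.2000

Answer: 2.2000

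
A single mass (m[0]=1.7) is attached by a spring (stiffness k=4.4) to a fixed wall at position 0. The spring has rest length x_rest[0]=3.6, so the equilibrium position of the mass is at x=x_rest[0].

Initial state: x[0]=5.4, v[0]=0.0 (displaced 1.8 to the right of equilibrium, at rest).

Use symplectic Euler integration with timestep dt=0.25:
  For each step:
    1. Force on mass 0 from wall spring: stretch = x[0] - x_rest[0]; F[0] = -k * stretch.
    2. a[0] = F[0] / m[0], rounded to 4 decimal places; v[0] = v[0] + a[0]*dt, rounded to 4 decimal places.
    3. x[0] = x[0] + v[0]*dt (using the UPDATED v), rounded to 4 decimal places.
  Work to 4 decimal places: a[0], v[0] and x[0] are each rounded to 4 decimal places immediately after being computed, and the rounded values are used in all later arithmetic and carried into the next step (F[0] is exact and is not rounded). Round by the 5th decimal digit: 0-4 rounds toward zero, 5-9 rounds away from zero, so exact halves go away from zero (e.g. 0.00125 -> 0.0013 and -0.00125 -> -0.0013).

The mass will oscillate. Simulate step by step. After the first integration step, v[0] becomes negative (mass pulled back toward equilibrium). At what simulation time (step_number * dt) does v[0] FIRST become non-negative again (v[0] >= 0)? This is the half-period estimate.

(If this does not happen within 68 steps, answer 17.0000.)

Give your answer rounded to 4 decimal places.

Step 0: x=[5.4000] v=[0.0000]
Step 1: x=[5.1088] v=[-1.1647]
Step 2: x=[4.5736] v=[-2.1410]
Step 3: x=[3.8809] v=[-2.7710]
Step 4: x=[3.1427] v=[-2.9528]
Step 5: x=[2.4785] v=[-2.6569]
Step 6: x=[1.9957] v=[-1.9312]
Step 7: x=[1.7724] v=[-0.8931]
Step 8: x=[1.8448] v=[0.2895]
First v>=0 after going negative at step 8, time=2.0000

Answer: 2.0000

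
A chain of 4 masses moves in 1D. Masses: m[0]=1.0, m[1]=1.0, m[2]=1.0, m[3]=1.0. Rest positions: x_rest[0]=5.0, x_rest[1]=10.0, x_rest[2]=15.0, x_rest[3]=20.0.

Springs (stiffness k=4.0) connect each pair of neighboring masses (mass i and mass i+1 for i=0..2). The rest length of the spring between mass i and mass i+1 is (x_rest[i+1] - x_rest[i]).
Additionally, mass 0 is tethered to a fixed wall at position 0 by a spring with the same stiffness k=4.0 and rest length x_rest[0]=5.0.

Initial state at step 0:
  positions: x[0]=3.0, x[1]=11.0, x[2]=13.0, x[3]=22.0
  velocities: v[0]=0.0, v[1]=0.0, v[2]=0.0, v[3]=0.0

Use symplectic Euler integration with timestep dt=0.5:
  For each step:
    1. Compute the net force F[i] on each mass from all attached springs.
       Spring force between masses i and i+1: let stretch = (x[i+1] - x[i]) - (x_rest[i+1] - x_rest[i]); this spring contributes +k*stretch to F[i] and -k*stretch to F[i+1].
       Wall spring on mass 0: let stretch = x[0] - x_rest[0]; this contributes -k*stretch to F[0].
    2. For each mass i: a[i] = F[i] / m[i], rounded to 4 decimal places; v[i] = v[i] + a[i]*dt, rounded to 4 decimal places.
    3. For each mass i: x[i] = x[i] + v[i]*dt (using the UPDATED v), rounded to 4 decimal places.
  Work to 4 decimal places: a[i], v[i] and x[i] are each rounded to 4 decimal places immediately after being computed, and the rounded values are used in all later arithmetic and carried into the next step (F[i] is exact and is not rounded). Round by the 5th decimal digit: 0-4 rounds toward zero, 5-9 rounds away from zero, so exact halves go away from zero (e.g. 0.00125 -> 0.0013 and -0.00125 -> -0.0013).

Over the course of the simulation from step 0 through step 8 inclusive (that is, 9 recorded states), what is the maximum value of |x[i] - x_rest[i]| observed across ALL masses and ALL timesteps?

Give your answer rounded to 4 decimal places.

Answer: 7.0000

Derivation:
Step 0: x=[3.0000 11.0000 13.0000 22.0000] v=[0.0000 0.0000 0.0000 0.0000]
Step 1: x=[8.0000 5.0000 20.0000 18.0000] v=[10.0000 -12.0000 14.0000 -8.0000]
Step 2: x=[2.0000 17.0000 10.0000 21.0000] v=[-12.0000 24.0000 -20.0000 6.0000]
Step 3: x=[9.0000 7.0000 18.0000 18.0000] v=[14.0000 -20.0000 16.0000 -6.0000]
Step 4: x=[5.0000 10.0000 15.0000 20.0000] v=[-8.0000 6.0000 -6.0000 4.0000]
Step 5: x=[1.0000 13.0000 12.0000 22.0000] v=[-8.0000 6.0000 -6.0000 4.0000]
Step 6: x=[8.0000 3.0000 20.0000 19.0000] v=[14.0000 -20.0000 16.0000 -6.0000]
Step 7: x=[2.0000 15.0000 10.0000 22.0000] v=[-12.0000 24.0000 -20.0000 6.0000]
Step 8: x=[7.0000 9.0000 17.0000 18.0000] v=[10.0000 -12.0000 14.0000 -8.0000]
Max displacement = 7.0000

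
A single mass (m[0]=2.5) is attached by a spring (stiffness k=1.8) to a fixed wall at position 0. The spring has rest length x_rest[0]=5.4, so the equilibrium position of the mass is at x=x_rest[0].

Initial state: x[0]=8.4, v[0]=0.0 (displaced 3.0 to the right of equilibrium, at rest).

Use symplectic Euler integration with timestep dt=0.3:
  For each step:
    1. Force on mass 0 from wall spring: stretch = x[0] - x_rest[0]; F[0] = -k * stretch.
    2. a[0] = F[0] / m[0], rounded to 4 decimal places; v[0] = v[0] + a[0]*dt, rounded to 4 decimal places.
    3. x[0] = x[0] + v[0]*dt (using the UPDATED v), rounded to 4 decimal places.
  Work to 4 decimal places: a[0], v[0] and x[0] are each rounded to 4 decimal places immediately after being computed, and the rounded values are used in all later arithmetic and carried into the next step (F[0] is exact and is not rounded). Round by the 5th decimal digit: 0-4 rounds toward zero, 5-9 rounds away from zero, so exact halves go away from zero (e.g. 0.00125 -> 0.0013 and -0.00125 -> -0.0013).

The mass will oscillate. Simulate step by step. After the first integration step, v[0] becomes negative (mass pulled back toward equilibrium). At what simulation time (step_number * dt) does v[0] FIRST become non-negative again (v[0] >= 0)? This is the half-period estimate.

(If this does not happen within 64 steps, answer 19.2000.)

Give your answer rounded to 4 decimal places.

Step 0: x=[8.4000] v=[0.0000]
Step 1: x=[8.2056] v=[-0.6480]
Step 2: x=[7.8294] v=[-1.2540]
Step 3: x=[7.2958] v=[-1.7788]
Step 4: x=[6.6393] v=[-2.1883]
Step 5: x=[5.9025] v=[-2.4560]
Step 6: x=[5.1332] v=[-2.5645]
Step 7: x=[4.3811] v=[-2.5069]
Step 8: x=[3.6951] v=[-2.2868]
Step 9: x=[3.1195] v=[-1.9186]
Step 10: x=[2.6917] v=[-1.4260]
Step 11: x=[2.4394] v=[-0.8410]
Step 12: x=[2.3790] v=[-0.2015]
Step 13: x=[2.5143] v=[0.4510]
First v>=0 after going negative at step 13, time=3.9000

Answer: 3.9000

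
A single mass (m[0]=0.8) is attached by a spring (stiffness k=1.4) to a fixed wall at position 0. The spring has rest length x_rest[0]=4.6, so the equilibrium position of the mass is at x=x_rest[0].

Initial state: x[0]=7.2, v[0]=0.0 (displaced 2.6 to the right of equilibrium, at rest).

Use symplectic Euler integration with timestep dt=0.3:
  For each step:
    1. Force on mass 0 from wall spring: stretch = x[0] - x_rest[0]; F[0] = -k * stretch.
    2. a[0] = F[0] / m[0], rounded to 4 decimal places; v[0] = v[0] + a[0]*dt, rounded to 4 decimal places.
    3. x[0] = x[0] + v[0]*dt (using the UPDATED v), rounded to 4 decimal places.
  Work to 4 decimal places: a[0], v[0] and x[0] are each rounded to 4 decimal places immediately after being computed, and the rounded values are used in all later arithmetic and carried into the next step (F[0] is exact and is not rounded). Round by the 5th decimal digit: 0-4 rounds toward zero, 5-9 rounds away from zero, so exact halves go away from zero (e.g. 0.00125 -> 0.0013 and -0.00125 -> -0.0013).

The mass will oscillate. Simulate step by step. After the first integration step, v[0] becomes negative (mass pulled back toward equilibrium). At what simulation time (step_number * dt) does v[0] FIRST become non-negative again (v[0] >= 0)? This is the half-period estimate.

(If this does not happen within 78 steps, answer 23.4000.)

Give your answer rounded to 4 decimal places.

Step 0: x=[7.2000] v=[0.0000]
Step 1: x=[6.7905] v=[-1.3650]
Step 2: x=[6.0360] v=[-2.5150]
Step 3: x=[5.0553] v=[-3.2689]
Step 4: x=[4.0029] v=[-3.5079]
Step 5: x=[3.0446] v=[-3.1944]
Step 6: x=[2.3313] v=[-2.3778]
Step 7: x=[1.9753] v=[-1.1867]
Step 8: x=[2.0327] v=[0.1913]
First v>=0 after going negative at step 8, time=2.4000

Answer: 2.4000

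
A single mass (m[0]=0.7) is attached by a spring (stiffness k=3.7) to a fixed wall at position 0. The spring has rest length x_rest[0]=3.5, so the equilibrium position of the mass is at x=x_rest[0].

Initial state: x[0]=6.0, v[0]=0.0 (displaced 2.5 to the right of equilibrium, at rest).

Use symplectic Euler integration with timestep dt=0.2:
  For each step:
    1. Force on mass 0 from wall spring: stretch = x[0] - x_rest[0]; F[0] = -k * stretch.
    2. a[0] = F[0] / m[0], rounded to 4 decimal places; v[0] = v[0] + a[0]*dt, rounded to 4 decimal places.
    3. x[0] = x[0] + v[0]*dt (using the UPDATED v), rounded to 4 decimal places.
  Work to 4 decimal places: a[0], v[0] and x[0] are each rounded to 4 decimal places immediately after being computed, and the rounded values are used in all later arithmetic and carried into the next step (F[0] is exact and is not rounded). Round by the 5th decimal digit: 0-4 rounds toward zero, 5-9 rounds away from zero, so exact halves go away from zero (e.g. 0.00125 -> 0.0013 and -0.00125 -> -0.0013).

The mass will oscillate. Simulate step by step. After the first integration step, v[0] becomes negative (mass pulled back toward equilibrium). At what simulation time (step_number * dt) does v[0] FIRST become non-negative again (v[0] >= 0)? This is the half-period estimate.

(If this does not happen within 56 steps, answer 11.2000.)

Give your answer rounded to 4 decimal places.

Answer: 1.4000

Derivation:
Step 0: x=[6.0000] v=[0.0000]
Step 1: x=[5.4714] v=[-2.6429]
Step 2: x=[4.5260] v=[-4.7270]
Step 3: x=[3.3637] v=[-5.8116]
Step 4: x=[2.2302] v=[-5.6675]
Step 5: x=[1.3652] v=[-4.3251]
Step 6: x=[0.9515] v=[-2.0683]
Step 7: x=[1.0767] v=[0.6258]
First v>=0 after going negative at step 7, time=1.4000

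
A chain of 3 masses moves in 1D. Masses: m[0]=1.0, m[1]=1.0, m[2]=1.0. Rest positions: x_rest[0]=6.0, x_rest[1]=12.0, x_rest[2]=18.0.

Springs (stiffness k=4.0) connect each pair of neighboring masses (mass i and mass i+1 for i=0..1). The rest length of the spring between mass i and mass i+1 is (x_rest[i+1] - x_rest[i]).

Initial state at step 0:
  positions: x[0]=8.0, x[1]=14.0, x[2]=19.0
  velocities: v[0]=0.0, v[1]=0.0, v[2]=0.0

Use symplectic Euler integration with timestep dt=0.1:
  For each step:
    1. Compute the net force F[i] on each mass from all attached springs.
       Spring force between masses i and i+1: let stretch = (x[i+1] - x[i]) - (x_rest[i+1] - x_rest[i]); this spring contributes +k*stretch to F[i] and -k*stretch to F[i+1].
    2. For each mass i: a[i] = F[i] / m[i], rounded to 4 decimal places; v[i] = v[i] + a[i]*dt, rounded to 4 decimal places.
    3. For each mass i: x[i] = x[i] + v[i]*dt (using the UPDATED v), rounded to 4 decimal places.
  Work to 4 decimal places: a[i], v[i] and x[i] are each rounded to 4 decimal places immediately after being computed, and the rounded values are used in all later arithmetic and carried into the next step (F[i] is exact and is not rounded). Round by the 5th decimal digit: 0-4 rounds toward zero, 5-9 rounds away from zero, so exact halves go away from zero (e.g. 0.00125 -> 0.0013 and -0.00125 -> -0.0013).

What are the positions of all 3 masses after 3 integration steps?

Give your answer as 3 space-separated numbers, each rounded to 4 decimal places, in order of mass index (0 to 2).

Step 0: x=[8.0000 14.0000 19.0000] v=[0.0000 0.0000 0.0000]
Step 1: x=[8.0000 13.9600 19.0400] v=[0.0000 -0.4000 0.4000]
Step 2: x=[7.9984 13.8848 19.1168] v=[-0.0160 -0.7520 0.7680]
Step 3: x=[7.9923 13.7834 19.2243] v=[-0.0614 -1.0138 1.0752]

Answer: 7.9923 13.7834 19.2243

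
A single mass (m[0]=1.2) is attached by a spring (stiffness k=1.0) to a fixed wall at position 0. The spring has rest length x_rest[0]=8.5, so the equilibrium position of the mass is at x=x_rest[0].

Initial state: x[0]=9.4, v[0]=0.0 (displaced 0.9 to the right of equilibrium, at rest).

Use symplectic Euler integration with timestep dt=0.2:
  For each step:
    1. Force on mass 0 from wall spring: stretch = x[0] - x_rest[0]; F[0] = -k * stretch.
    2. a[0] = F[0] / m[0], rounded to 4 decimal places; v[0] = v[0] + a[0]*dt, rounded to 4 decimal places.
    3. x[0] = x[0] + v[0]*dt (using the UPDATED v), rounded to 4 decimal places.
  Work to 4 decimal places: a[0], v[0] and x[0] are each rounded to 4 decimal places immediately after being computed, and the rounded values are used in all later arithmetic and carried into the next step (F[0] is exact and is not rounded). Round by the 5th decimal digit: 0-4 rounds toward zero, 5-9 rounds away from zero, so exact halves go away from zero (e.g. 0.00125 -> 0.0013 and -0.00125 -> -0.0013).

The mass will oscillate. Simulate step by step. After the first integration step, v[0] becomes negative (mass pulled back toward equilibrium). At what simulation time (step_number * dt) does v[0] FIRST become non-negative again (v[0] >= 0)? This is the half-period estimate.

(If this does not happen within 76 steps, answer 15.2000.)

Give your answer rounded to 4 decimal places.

Step 0: x=[9.4000] v=[0.0000]
Step 1: x=[9.3700] v=[-0.1500]
Step 2: x=[9.3110] v=[-0.2950]
Step 3: x=[9.2250] v=[-0.4302]
Step 4: x=[9.1148] v=[-0.5510]
Step 5: x=[8.9841] v=[-0.6535]
Step 6: x=[8.8373] v=[-0.7342]
Step 7: x=[8.6792] v=[-0.7904]
Step 8: x=[8.5151] v=[-0.8203]
Step 9: x=[8.3505] v=[-0.8228]
Step 10: x=[8.1909] v=[-0.7979]
Step 11: x=[8.0416] v=[-0.7464]
Step 12: x=[7.9076] v=[-0.6700]
Step 13: x=[7.7933] v=[-0.5713]
Step 14: x=[7.7026] v=[-0.4535]
Step 15: x=[7.6385] v=[-0.3206]
Step 16: x=[7.6031] v=[-0.1770]
Step 17: x=[7.5976] v=[-0.0275]
Step 18: x=[7.6222] v=[0.1229]
First v>=0 after going negative at step 18, time=3.6000

Answer: 3.6000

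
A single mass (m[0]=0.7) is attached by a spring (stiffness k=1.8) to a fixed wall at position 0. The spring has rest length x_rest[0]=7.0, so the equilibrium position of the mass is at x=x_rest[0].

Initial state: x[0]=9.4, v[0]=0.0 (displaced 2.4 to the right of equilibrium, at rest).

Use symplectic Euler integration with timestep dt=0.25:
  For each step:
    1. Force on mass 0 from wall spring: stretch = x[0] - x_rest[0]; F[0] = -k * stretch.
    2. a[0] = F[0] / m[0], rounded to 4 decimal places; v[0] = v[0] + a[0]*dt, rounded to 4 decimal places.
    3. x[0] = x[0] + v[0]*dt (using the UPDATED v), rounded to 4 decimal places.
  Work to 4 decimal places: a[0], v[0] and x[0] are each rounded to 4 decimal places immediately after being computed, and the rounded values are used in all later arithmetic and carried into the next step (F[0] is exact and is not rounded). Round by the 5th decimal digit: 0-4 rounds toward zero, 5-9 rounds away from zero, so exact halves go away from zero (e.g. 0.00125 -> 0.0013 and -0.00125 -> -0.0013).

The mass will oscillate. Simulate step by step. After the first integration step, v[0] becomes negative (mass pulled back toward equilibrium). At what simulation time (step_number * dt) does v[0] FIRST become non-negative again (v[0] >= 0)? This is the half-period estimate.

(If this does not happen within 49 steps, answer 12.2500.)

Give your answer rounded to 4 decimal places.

Answer: 2.0000

Derivation:
Step 0: x=[9.4000] v=[0.0000]
Step 1: x=[9.0143] v=[-1.5429]
Step 2: x=[8.3049] v=[-2.8378]
Step 3: x=[7.3857] v=[-3.6767]
Step 4: x=[6.4045] v=[-3.9247]
Step 5: x=[5.5190] v=[-3.5419]
Step 6: x=[4.8716] v=[-2.5898]
Step 7: x=[4.5662] v=[-1.2216]
Step 8: x=[4.6520] v=[0.3430]
First v>=0 after going negative at step 8, time=2.0000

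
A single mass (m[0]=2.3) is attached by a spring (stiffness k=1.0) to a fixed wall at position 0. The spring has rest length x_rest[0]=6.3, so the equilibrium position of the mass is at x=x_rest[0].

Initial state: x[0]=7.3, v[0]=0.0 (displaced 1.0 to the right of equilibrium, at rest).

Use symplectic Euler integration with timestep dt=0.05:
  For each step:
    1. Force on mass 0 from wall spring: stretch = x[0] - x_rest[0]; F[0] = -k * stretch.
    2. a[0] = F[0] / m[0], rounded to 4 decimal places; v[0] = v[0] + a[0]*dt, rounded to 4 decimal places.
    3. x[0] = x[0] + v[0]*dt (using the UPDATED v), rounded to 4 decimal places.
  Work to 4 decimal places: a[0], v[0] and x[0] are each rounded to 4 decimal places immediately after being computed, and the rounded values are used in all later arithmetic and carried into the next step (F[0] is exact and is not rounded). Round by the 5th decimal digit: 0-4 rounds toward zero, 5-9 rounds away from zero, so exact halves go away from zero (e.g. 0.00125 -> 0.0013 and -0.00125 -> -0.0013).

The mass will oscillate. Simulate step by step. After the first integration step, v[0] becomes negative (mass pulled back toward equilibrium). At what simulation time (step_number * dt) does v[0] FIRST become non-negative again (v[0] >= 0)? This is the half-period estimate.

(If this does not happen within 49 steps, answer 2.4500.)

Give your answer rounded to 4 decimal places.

Answer: 2.4500

Derivation:
Step 0: x=[7.3000] v=[0.0000]
Step 1: x=[7.2989] v=[-0.0217]
Step 2: x=[7.2967] v=[-0.0434]
Step 3: x=[7.2934] v=[-0.0651]
Step 4: x=[7.2891] v=[-0.0867]
Step 5: x=[7.2837] v=[-0.1082]
Step 6: x=[7.2772] v=[-0.1296]
Step 7: x=[7.2697] v=[-0.1508]
Step 8: x=[7.2611] v=[-0.1719]
Step 9: x=[7.2515] v=[-0.1928]
Step 10: x=[7.2408] v=[-0.2135]
Step 11: x=[7.2291] v=[-0.2340]
Step 12: x=[7.2164] v=[-0.2542]
Step 13: x=[7.2027] v=[-0.2741]
Step 14: x=[7.1880] v=[-0.2937]
Step 15: x=[7.1724] v=[-0.3130]
Step 16: x=[7.1558] v=[-0.3320]
Step 17: x=[7.1383] v=[-0.3506]
Step 18: x=[7.1199] v=[-0.3688]
Step 19: x=[7.1006] v=[-0.3866]
Step 20: x=[7.0804] v=[-0.4040]
Step 21: x=[7.0594] v=[-0.4210]
Step 22: x=[7.0375] v=[-0.4375]
Step 23: x=[7.0148] v=[-0.4535]
Step 24: x=[6.9914] v=[-0.4690]
Step 25: x=[6.9672] v=[-0.4840]
Step 26: x=[6.9423] v=[-0.4985]
Step 27: x=[6.9167] v=[-0.5125]
Step 28: x=[6.8904] v=[-0.5259]
Step 29: x=[6.8635] v=[-0.5387]
Step 30: x=[6.8360] v=[-0.5510]
Step 31: x=[6.8079] v=[-0.5627]
Step 32: x=[6.7792] v=[-0.5737]
Step 33: x=[6.7500] v=[-0.5841]
Step 34: x=[6.7203] v=[-0.5939]
Step 35: x=[6.6902] v=[-0.6030]
Step 36: x=[6.6596] v=[-0.6115]
Step 37: x=[6.6286] v=[-0.6193]
Step 38: x=[6.5973] v=[-0.6264]
Step 39: x=[6.5657] v=[-0.6329]
Step 40: x=[6.5338] v=[-0.6387]
Step 41: x=[6.5016] v=[-0.6438]
Step 42: x=[6.4692] v=[-0.6482]
Step 43: x=[6.4366] v=[-0.6519]
Step 44: x=[6.4039] v=[-0.6549]
Step 45: x=[6.3710] v=[-0.6572]
Step 46: x=[6.3381] v=[-0.6587]
Step 47: x=[6.3051] v=[-0.6595]
Step 48: x=[6.2721] v=[-0.6596]
Step 49: x=[6.2392] v=[-0.6590]
v[0] did not become non-negative within 49 steps; using fallback time=2.4500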